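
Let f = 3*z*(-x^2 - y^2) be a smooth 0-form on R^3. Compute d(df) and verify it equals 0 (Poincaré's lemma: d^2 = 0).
d(df) = 0

Step 1: df = sum_i (∂f/∂x_i) dx_i = (-6*x*z) dx + (-6*y*z) dy + (-3*x^2 - 3*y^2) dz.
Step 2: Apply d again. Using the 1-form formula, the coefficient of dx ∧ dy in d(df) is ∂^2 f/∂x ∂y - ∂^2 f/∂y ∂x = (0) - (0) = 0 (equality of mixed partials for smooth f).
Similarly for dx ∧ dz and dy ∧ dz — all coefficients vanish. So d(df) = 0.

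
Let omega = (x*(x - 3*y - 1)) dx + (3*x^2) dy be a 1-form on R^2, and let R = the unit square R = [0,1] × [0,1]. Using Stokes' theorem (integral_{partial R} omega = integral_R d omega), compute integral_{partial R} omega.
integral_(partial R) omega = 9/2

Stokes: integral_partial_R omega = integral_R d omega with d omega = (∂Q/∂x - ∂P/∂y) dx ∧ dy.
  ∂Q/∂x = 6*x
  ∂P/∂y = -3*x
  integrand = ∂Q/∂x - ∂P/∂y = 9*x.
Integrating over R: integral_0^1 integral_0^1 (9*x) dx dy = 9/2.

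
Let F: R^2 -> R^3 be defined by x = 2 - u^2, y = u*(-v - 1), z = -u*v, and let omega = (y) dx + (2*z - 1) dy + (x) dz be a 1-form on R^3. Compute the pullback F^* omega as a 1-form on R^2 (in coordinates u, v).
F^* omega = (3*u^2*v + 2*u^2 + 2*u*v^2 + 2*u*v - v + 1) du + (u*(u^2 + 2*u*v - 1)) dv

Using F^*(f dg) = (f ∘ F) d(g ∘ F), substitute each coordinate x_i by F_i(u, v) in f_i, and replace dx_i by d F_i = (∂F_i/∂u) du + (∂F_i/∂v) dv.
  For the x component: f_1(F) = u*(-v - 1); d F_1 = (-2*u) du + (0) dv
  For the y component: f_2(F) = -2*u*v - 1; d F_2 = (-v - 1) du + (-u) dv
  For the z component: f_3(F) = 2 - u^2; d F_3 = (-v) du + (-u) dv
Combining and collecting du, dv coefficients:
  coeff of du: 3*u^2*v + 2*u^2 + 2*u*v^2 + 2*u*v - v + 1
  coeff of dv: u*(u^2 + 2*u*v - 1)
F^* omega = (3*u^2*v + 2*u^2 + 2*u*v^2 + 2*u*v - v + 1) du + (u*(u^2 + 2*u*v - 1)) dv.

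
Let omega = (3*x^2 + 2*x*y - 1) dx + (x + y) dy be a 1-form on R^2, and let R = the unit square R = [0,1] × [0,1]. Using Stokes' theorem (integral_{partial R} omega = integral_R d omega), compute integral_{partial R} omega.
integral_(partial R) omega = 0

Stokes: integral_partial_R omega = integral_R d omega with d omega = (∂Q/∂x - ∂P/∂y) dx ∧ dy.
  ∂Q/∂x = 1
  ∂P/∂y = 2*x
  integrand = ∂Q/∂x - ∂P/∂y = 1 - 2*x.
Integrating over R: integral_0^1 integral_0^1 (1 - 2*x) dx dy = 0.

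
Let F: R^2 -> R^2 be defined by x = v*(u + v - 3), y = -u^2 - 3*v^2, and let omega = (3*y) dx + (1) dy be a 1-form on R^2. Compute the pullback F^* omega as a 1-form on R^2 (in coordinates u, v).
F^* omega = (-3*u^2*v - 2*u - 9*v^3) du + (-3*u^3 - 6*u^2*v + 9*u^2 - 9*u*v^2 - 18*v^3 + 27*v^2 - 6*v) dv

Using F^*(f dg) = (f ∘ F) d(g ∘ F), substitute each coordinate x_i by F_i(u, v) in f_i, and replace dx_i by d F_i = (∂F_i/∂u) du + (∂F_i/∂v) dv.
  For the x component: f_1(F) = -3*u^2 - 9*v^2; d F_1 = (v) du + (u + 2*v - 3) dv
  For the y component: f_2(F) = 1; d F_2 = (-2*u) du + (-6*v) dv
Combining and collecting du, dv coefficients:
  coeff of du: -3*u^2*v - 2*u - 9*v^3
  coeff of dv: -3*u^3 - 6*u^2*v + 9*u^2 - 9*u*v^2 - 18*v^3 + 27*v^2 - 6*v
F^* omega = (-3*u^2*v - 2*u - 9*v^3) du + (-3*u^3 - 6*u^2*v + 9*u^2 - 9*u*v^2 - 18*v^3 + 27*v^2 - 6*v) dv.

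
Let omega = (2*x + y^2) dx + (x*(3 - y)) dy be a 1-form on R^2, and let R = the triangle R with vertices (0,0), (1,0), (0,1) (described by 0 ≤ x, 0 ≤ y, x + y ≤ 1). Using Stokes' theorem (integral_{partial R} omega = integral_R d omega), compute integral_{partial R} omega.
integral_(partial R) omega = 1

Stokes: integral_partial_R omega = integral_R d omega with d omega = (∂Q/∂x - ∂P/∂y) dx ∧ dy.
  ∂Q/∂x = 3 - y
  ∂P/∂y = 2*y
  integrand = ∂Q/∂x - ∂P/∂y = 3 - 3*y.
Integrating over R: integral_0^1 integral_0^{1-x} (3 - 3*y) dy dx = 1.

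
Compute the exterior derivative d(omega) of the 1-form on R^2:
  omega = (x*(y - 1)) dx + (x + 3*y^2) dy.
d(omega) = (1 - x) dx ∧ dy

For a 1-form omega = sum_i f_i dx_i, the exterior derivative is
  d(omega) = sum_{i < j} (∂f_j/∂x_i - ∂f_i/∂x_j) dx_i ∧ dx_j.
  coefficient of dx ∧ dy: ∂f_2/∂x - ∂f_1/∂y = ∂(x + 3*y^2)/∂x - ∂(x*(y - 1))/∂y = 1 - x
Assembling: d(omega) = (1 - x) dx ∧ dy.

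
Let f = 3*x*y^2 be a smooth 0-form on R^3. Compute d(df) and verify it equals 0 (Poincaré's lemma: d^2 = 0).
d(df) = 0

Step 1: df = sum_i (∂f/∂x_i) dx_i = (3*y^2) dx + (6*x*y) dy + (0) dz.
Step 2: Apply d again. Using the 1-form formula, the coefficient of dx ∧ dy in d(df) is ∂^2 f/∂x ∂y - ∂^2 f/∂y ∂x = (6*y) - (6*y) = 0 (equality of mixed partials for smooth f).
Similarly for dx ∧ dz and dy ∧ dz — all coefficients vanish. So d(df) = 0.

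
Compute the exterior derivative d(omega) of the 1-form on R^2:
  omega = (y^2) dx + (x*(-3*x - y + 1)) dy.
d(omega) = (-6*x - 3*y + 1) dx ∧ dy

For a 1-form omega = sum_i f_i dx_i, the exterior derivative is
  d(omega) = sum_{i < j} (∂f_j/∂x_i - ∂f_i/∂x_j) dx_i ∧ dx_j.
  coefficient of dx ∧ dy: ∂f_2/∂x - ∂f_1/∂y = ∂(x*(-3*x - y + 1))/∂x - ∂(y^2)/∂y = -6*x - 3*y + 1
Assembling: d(omega) = (-6*x - 3*y + 1) dx ∧ dy.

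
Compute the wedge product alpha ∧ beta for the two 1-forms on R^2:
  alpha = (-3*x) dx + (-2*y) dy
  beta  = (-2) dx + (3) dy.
alpha ∧ beta = (-9*x - 4*y) dx ∧ dy

Distribute the wedge, using dx_i ∧ dx_j = -dx_j ∧ dx_i and dx_i ∧ dx_i = 0. For each pair (i, j) with i < j, the coefficient of dx_i ∧ dx_j in alpha ∧ beta is (alpha_i * beta_j - alpha_j * beta_i). Collecting: alpha ∧ beta = (-9*x - 4*y) dx ∧ dy.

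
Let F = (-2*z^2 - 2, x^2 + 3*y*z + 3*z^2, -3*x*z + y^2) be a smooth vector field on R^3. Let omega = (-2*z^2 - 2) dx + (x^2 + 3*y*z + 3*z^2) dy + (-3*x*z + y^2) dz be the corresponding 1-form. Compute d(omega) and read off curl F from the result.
d(omega) = (-y - 6*z) dy ∧ dz + (-z) dz ∧ dx + (2*x) dx ∧ dy; curl F = (-y - 6*z, -z, 2*x)

d omega = sum_{i<j} (∂f_j/∂x_i - ∂f_i/∂x_j) dx_i ∧ dx_j. Under the identification (dy ∧ dz, dz ∧ dx, dx ∧ dy) ↔ (e_x, e_y, e_z), the coefficients are exactly the components of curl F. Compute:
  ∂R/∂y - ∂Q/∂z = (2*y) - (3*y + 6*z) = -y - 6*z
  ∂P/∂z - ∂R/∂x = (-4*z) - (-3*z) = -z
  ∂Q/∂x - ∂P/∂y = (2*x) - (0) = 2*x.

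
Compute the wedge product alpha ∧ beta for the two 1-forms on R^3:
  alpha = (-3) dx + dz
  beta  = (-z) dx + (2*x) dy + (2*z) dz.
alpha ∧ beta = (-6*x) dx ∧ dy + (-5*z) dx ∧ dz + (-2*x) dy ∧ dz

Distribute the wedge, using dx_i ∧ dx_j = -dx_j ∧ dx_i and dx_i ∧ dx_i = 0. For each pair (i, j) with i < j, the coefficient of dx_i ∧ dx_j in alpha ∧ beta is (alpha_i * beta_j - alpha_j * beta_i). Collecting: alpha ∧ beta = (-6*x) dx ∧ dy + (-5*z) dx ∧ dz + (-2*x) dy ∧ dz.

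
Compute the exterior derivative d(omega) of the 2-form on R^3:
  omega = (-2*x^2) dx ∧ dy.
d(omega) = 0

For a 2-form omega = sum_{i<j} g_{ij} dx_i ∧ dx_j, the exterior derivative is
  d(omega) = sum_{i<j} d(g_{ij}) ∧ dx_i ∧ dx_j = sum_{i<j, k} (∂g_{ij}/∂x_k) dx_k ∧ dx_i ∧ dx_j.
Expand each term, using dx_k ∧ dx_i ∧ dx_j = sgn(permutation) dx_{(a)} ∧ dx_{(b)} ∧ dx_{(c)} with (a < b < c) sorted:

Collecting like 3-forms: d(omega) = 0.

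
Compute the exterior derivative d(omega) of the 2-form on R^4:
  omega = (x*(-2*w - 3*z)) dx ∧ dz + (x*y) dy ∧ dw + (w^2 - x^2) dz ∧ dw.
d(omega) = (-4*x) dx ∧ dz ∧ dw + (y) dx ∧ dy ∧ dw

For a 2-form omega = sum_{i<j} g_{ij} dx_i ∧ dx_j, the exterior derivative is
  d(omega) = sum_{i<j} d(g_{ij}) ∧ dx_i ∧ dx_j = sum_{i<j, k} (∂g_{ij}/∂x_k) dx_k ∧ dx_i ∧ dx_j.
Expand each term, using dx_k ∧ dx_i ∧ dx_j = sgn(permutation) dx_{(a)} ∧ dx_{(b)} ∧ dx_{(c)} with (a < b < c) sorted:
  d(x*(-2*w - 3*z)) includes (∂/∂w)(x*(-2*w - 3*z)) dw = (-2*x) dw, which multiplied by dx ∧ dz gives (-2*x) dx ∧ dz ∧ dw
  d(x*y) includes (∂/∂x)(x*y) dx = (y) dx, which multiplied by dy ∧ dw gives (y) dx ∧ dy ∧ dw
  d(w^2 - x^2) includes (∂/∂x)(w^2 - x^2) dx = (-2*x) dx, which multiplied by dz ∧ dw gives (-2*x) dx ∧ dz ∧ dw
Collecting like 3-forms: d(omega) = (-4*x) dx ∧ dz ∧ dw + (y) dx ∧ dy ∧ dw.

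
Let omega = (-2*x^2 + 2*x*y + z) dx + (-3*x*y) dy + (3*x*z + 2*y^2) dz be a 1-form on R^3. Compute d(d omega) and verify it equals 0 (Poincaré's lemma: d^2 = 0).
d(d omega) = 0

Step 1: d omega = sum_{i<j} (∂f_j/∂x_i - ∂f_i/∂x_j) dx_i ∧ dx_j:
  coeff of dx ∧ dy: -2*x - 3*y
  coeff of dx ∧ dz: 3*z - 1
  coeff of dy ∧ dz: 4*y
Step 2: Apply d again to each 2-form coefficient. The only possible 3-form in R^3 is dx ∧ dy ∧ dz, with coefficient
  ∂(coeff of dy∧dz)/∂x - ∂(coeff of dx∧dz)/∂y + ∂(coeff of dx∧dy)/∂z
  = ∂/∂x (4*y) - ∂/∂y (3*z - 1) + ∂/∂z (-2*x - 3*y).
Each of these terms simplifies to sums of mixed partials that cancel in pairs. The result is 0 (by equality of mixed partials for smooth functions — Schwarz / Clairaut).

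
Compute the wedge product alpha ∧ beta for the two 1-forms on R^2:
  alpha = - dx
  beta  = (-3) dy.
alpha ∧ beta = (3) dx ∧ dy

Distribute the wedge, using dx_i ∧ dx_j = -dx_j ∧ dx_i and dx_i ∧ dx_i = 0. For each pair (i, j) with i < j, the coefficient of dx_i ∧ dx_j in alpha ∧ beta is (alpha_i * beta_j - alpha_j * beta_i). Collecting: alpha ∧ beta = (3) dx ∧ dy.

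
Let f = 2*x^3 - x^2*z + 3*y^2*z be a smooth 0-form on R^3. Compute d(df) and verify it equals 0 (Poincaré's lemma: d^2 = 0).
d(df) = 0

Step 1: df = sum_i (∂f/∂x_i) dx_i = (2*x*(3*x - z)) dx + (6*y*z) dy + (-x^2 + 3*y^2) dz.
Step 2: Apply d again. Using the 1-form formula, the coefficient of dx ∧ dy in d(df) is ∂^2 f/∂x ∂y - ∂^2 f/∂y ∂x = (0) - (0) = 0 (equality of mixed partials for smooth f).
Similarly for dx ∧ dz and dy ∧ dz — all coefficients vanish. So d(df) = 0.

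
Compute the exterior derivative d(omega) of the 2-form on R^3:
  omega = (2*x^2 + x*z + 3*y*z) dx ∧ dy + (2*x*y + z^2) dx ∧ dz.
d(omega) = (-x + 3*y) dx ∧ dy ∧ dz

For a 2-form omega = sum_{i<j} g_{ij} dx_i ∧ dx_j, the exterior derivative is
  d(omega) = sum_{i<j} d(g_{ij}) ∧ dx_i ∧ dx_j = sum_{i<j, k} (∂g_{ij}/∂x_k) dx_k ∧ dx_i ∧ dx_j.
Expand each term, using dx_k ∧ dx_i ∧ dx_j = sgn(permutation) dx_{(a)} ∧ dx_{(b)} ∧ dx_{(c)} with (a < b < c) sorted:
  d(2*x^2 + x*z + 3*y*z) includes (∂/∂z)(2*x^2 + x*z + 3*y*z) dz = (x + 3*y) dz, which multiplied by dx ∧ dy gives (x + 3*y) dx ∧ dy ∧ dz
  d(2*x*y + z^2) includes (∂/∂y)(2*x*y + z^2) dy = (2*x) dy, which multiplied by dx ∧ dz gives (-2*x) dx ∧ dy ∧ dz
Collecting like 3-forms: d(omega) = (-x + 3*y) dx ∧ dy ∧ dz.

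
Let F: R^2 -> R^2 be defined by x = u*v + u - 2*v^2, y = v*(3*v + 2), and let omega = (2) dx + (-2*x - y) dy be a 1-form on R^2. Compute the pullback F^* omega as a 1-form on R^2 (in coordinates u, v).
F^* omega = (2*v + 2) du + (-12*u*v^2 - 16*u*v - 2*u + 6*v^3 - 10*v^2 - 12*v) dv

Using F^*(f dg) = (f ∘ F) d(g ∘ F), substitute each coordinate x_i by F_i(u, v) in f_i, and replace dx_i by d F_i = (∂F_i/∂u) du + (∂F_i/∂v) dv.
  For the x component: f_1(F) = 2; d F_1 = (v + 1) du + (u - 4*v) dv
  For the y component: f_2(F) = -2*u*v - 2*u + v^2 - 2*v; d F_2 = (0) du + (6*v + 2) dv
Combining and collecting du, dv coefficients:
  coeff of du: 2*v + 2
  coeff of dv: -12*u*v^2 - 16*u*v - 2*u + 6*v^3 - 10*v^2 - 12*v
F^* omega = (2*v + 2) du + (-12*u*v^2 - 16*u*v - 2*u + 6*v^3 - 10*v^2 - 12*v) dv.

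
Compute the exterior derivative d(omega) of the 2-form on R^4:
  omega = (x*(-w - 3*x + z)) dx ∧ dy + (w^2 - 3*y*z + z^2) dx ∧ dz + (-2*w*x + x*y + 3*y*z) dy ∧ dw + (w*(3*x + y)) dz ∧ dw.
d(omega) = (x + 3*z) dx ∧ dy ∧ dz + (-2*w - x + y) dx ∧ dy ∧ dw + (5*w) dx ∧ dz ∧ dw + (w - 3*y) dy ∧ dz ∧ dw

For a 2-form omega = sum_{i<j} g_{ij} dx_i ∧ dx_j, the exterior derivative is
  d(omega) = sum_{i<j} d(g_{ij}) ∧ dx_i ∧ dx_j = sum_{i<j, k} (∂g_{ij}/∂x_k) dx_k ∧ dx_i ∧ dx_j.
Expand each term, using dx_k ∧ dx_i ∧ dx_j = sgn(permutation) dx_{(a)} ∧ dx_{(b)} ∧ dx_{(c)} with (a < b < c) sorted:
  d(x*(-w - 3*x + z)) includes (∂/∂z)(x*(-w - 3*x + z)) dz = (x) dz, which multiplied by dx ∧ dy gives (x) dx ∧ dy ∧ dz
  d(x*(-w - 3*x + z)) includes (∂/∂w)(x*(-w - 3*x + z)) dw = (-x) dw, which multiplied by dx ∧ dy gives (-x) dx ∧ dy ∧ dw
  d(w^2 - 3*y*z + z^2) includes (∂/∂y)(w^2 - 3*y*z + z^2) dy = (-3*z) dy, which multiplied by dx ∧ dz gives (3*z) dx ∧ dy ∧ dz
  d(w^2 - 3*y*z + z^2) includes (∂/∂w)(w^2 - 3*y*z + z^2) dw = (2*w) dw, which multiplied by dx ∧ dz gives (2*w) dx ∧ dz ∧ dw
  d(-2*w*x + x*y + 3*y*z) includes (∂/∂x)(-2*w*x + x*y + 3*y*z) dx = (-2*w + y) dx, which multiplied by dy ∧ dw gives (-2*w + y) dx ∧ dy ∧ dw
  d(-2*w*x + x*y + 3*y*z) includes (∂/∂z)(-2*w*x + x*y + 3*y*z) dz = (3*y) dz, which multiplied by dy ∧ dw gives (-3*y) dy ∧ dz ∧ dw
  d(w*(3*x + y)) includes (∂/∂x)(w*(3*x + y)) dx = (3*w) dx, which multiplied by dz ∧ dw gives (3*w) dx ∧ dz ∧ dw
  d(w*(3*x + y)) includes (∂/∂y)(w*(3*x + y)) dy = (w) dy, which multiplied by dz ∧ dw gives (w) dy ∧ dz ∧ dw
Collecting like 3-forms: d(omega) = (x + 3*z) dx ∧ dy ∧ dz + (-2*w - x + y) dx ∧ dy ∧ dw + (5*w) dx ∧ dz ∧ dw + (w - 3*y) dy ∧ dz ∧ dw.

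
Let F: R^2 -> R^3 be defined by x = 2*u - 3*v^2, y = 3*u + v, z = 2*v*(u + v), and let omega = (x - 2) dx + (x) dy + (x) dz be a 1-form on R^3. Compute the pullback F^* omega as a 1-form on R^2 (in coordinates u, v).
F^* omega = (4*u*v + 10*u - 6*v^3 - 15*v^2 - 4) du + (4*u^2 - 6*u*v^2 - 4*u*v + 2*u + 6*v^3 - 3*v^2 + 12*v) dv

Using F^*(f dg) = (f ∘ F) d(g ∘ F), substitute each coordinate x_i by F_i(u, v) in f_i, and replace dx_i by d F_i = (∂F_i/∂u) du + (∂F_i/∂v) dv.
  For the x component: f_1(F) = 2*u - 3*v^2 - 2; d F_1 = (2) du + (-6*v) dv
  For the y component: f_2(F) = 2*u - 3*v^2; d F_2 = (3) du + (1) dv
  For the z component: f_3(F) = 2*u - 3*v^2; d F_3 = (2*v) du + (2*u + 4*v) dv
Combining and collecting du, dv coefficients:
  coeff of du: 4*u*v + 10*u - 6*v^3 - 15*v^2 - 4
  coeff of dv: 4*u^2 - 6*u*v^2 - 4*u*v + 2*u + 6*v^3 - 3*v^2 + 12*v
F^* omega = (4*u*v + 10*u - 6*v^3 - 15*v^2 - 4) du + (4*u^2 - 6*u*v^2 - 4*u*v + 2*u + 6*v^3 - 3*v^2 + 12*v) dv.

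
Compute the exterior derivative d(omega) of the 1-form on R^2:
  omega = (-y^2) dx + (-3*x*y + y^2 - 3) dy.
d(omega) = (-y) dx ∧ dy

For a 1-form omega = sum_i f_i dx_i, the exterior derivative is
  d(omega) = sum_{i < j} (∂f_j/∂x_i - ∂f_i/∂x_j) dx_i ∧ dx_j.
  coefficient of dx ∧ dy: ∂f_2/∂x - ∂f_1/∂y = ∂(-3*x*y + y^2 - 3)/∂x - ∂(-y^2)/∂y = -y
Assembling: d(omega) = (-y) dx ∧ dy.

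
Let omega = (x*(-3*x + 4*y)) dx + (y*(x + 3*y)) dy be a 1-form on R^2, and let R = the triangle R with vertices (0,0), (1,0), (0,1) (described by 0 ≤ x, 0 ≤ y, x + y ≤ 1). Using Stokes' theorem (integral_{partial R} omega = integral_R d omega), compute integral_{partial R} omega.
integral_(partial R) omega = -1/2

Stokes: integral_partial_R omega = integral_R d omega with d omega = (∂Q/∂x - ∂P/∂y) dx ∧ dy.
  ∂Q/∂x = y
  ∂P/∂y = 4*x
  integrand = ∂Q/∂x - ∂P/∂y = -4*x + y.
Integrating over R: integral_0^1 integral_0^{1-x} (-4*x + y) dy dx = -1/2.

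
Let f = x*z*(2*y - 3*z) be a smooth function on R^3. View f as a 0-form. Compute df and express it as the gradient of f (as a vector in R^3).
df = (z*(2*y - 3*z)) dx + (2*x*z) dy + (2*x*(y - 3*z)) dz; grad f = (z*(2*y - 3*z), 2*x*z, 2*x*(y - 3*z))

For a 0-form f, d f = (∂f/∂x) dx + (∂f/∂y) dy + (∂f/∂z) dz. The components of the vector representation are exactly the entries of grad f in Cartesian coordinates:
  ∂f/∂x = z*(2*y - 3*z)
  ∂f/∂y = 2*x*z
  ∂f/∂z = 2*x*(y - 3*z).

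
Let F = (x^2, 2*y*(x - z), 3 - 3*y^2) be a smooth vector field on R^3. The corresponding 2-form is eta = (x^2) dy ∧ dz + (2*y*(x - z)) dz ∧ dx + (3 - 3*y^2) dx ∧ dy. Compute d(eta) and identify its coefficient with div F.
d(eta) = (4*x - 2*z) dx ∧ dy ∧ dz; div F = 4*x - 2*z

For a 2-form in R^3 of the form above, applying d gives a 3-form with coefficient ∂P/∂x + ∂Q/∂y + ∂R/∂z:
  ∂P/∂x = 2*x
  ∂Q/∂y = 2*x - 2*z
  ∂R/∂z = 0
Sum = 4*x - 2*z, which is exactly div F.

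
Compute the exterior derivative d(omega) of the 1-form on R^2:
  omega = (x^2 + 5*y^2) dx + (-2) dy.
d(omega) = (-10*y) dx ∧ dy

For a 1-form omega = sum_i f_i dx_i, the exterior derivative is
  d(omega) = sum_{i < j} (∂f_j/∂x_i - ∂f_i/∂x_j) dx_i ∧ dx_j.
  coefficient of dx ∧ dy: ∂f_2/∂x - ∂f_1/∂y = ∂(-2)/∂x - ∂(x^2 + 5*y^2)/∂y = -10*y
Assembling: d(omega) = (-10*y) dx ∧ dy.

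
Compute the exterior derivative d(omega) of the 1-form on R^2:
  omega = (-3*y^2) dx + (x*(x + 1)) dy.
d(omega) = (2*x + 6*y + 1) dx ∧ dy

For a 1-form omega = sum_i f_i dx_i, the exterior derivative is
  d(omega) = sum_{i < j} (∂f_j/∂x_i - ∂f_i/∂x_j) dx_i ∧ dx_j.
  coefficient of dx ∧ dy: ∂f_2/∂x - ∂f_1/∂y = ∂(x*(x + 1))/∂x - ∂(-3*y^2)/∂y = 2*x + 6*y + 1
Assembling: d(omega) = (2*x + 6*y + 1) dx ∧ dy.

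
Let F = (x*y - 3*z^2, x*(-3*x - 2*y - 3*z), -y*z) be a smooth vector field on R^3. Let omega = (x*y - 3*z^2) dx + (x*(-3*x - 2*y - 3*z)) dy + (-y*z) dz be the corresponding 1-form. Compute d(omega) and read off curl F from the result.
d(omega) = (3*x - z) dy ∧ dz + (-6*z) dz ∧ dx + (-7*x - 2*y - 3*z) dx ∧ dy; curl F = (3*x - z, -6*z, -7*x - 2*y - 3*z)

d omega = sum_{i<j} (∂f_j/∂x_i - ∂f_i/∂x_j) dx_i ∧ dx_j. Under the identification (dy ∧ dz, dz ∧ dx, dx ∧ dy) ↔ (e_x, e_y, e_z), the coefficients are exactly the components of curl F. Compute:
  ∂R/∂y - ∂Q/∂z = (-z) - (-3*x) = 3*x - z
  ∂P/∂z - ∂R/∂x = (-6*z) - (0) = -6*z
  ∂Q/∂x - ∂P/∂y = (-6*x - 2*y - 3*z) - (x) = -7*x - 2*y - 3*z.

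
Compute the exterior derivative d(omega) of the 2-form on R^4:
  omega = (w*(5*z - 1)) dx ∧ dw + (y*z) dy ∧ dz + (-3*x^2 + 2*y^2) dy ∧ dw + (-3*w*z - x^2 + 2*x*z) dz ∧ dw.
d(omega) = (-5*w - 2*x + 2*z) dx ∧ dz ∧ dw + (-6*x) dx ∧ dy ∧ dw

For a 2-form omega = sum_{i<j} g_{ij} dx_i ∧ dx_j, the exterior derivative is
  d(omega) = sum_{i<j} d(g_{ij}) ∧ dx_i ∧ dx_j = sum_{i<j, k} (∂g_{ij}/∂x_k) dx_k ∧ dx_i ∧ dx_j.
Expand each term, using dx_k ∧ dx_i ∧ dx_j = sgn(permutation) dx_{(a)} ∧ dx_{(b)} ∧ dx_{(c)} with (a < b < c) sorted:
  d(w*(5*z - 1)) includes (∂/∂z)(w*(5*z - 1)) dz = (5*w) dz, which multiplied by dx ∧ dw gives (-5*w) dx ∧ dz ∧ dw
  d(-3*x^2 + 2*y^2) includes (∂/∂x)(-3*x^2 + 2*y^2) dx = (-6*x) dx, which multiplied by dy ∧ dw gives (-6*x) dx ∧ dy ∧ dw
  d(-3*w*z - x^2 + 2*x*z) includes (∂/∂x)(-3*w*z - x^2 + 2*x*z) dx = (-2*x + 2*z) dx, which multiplied by dz ∧ dw gives (-2*x + 2*z) dx ∧ dz ∧ dw
Collecting like 3-forms: d(omega) = (-5*w - 2*x + 2*z) dx ∧ dz ∧ dw + (-6*x) dx ∧ dy ∧ dw.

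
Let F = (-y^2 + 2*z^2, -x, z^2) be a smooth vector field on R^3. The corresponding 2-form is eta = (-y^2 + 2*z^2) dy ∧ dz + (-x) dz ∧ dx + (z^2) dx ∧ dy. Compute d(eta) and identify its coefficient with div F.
d(eta) = (2*z) dx ∧ dy ∧ dz; div F = 2*z

For a 2-form in R^3 of the form above, applying d gives a 3-form with coefficient ∂P/∂x + ∂Q/∂y + ∂R/∂z:
  ∂P/∂x = 0
  ∂Q/∂y = 0
  ∂R/∂z = 2*z
Sum = 2*z, which is exactly div F.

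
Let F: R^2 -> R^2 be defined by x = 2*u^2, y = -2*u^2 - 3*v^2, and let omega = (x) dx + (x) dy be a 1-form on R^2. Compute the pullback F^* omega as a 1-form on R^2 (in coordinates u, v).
F^* omega = (-12*u^2*v) dv

Using F^*(f dg) = (f ∘ F) d(g ∘ F), substitute each coordinate x_i by F_i(u, v) in f_i, and replace dx_i by d F_i = (∂F_i/∂u) du + (∂F_i/∂v) dv.
  For the x component: f_1(F) = 2*u^2; d F_1 = (4*u) du + (0) dv
  For the y component: f_2(F) = 2*u^2; d F_2 = (-4*u) du + (-6*v) dv
Combining and collecting du, dv coefficients:
  coeff of du: 0
  coeff of dv: -12*u^2*v
F^* omega = (-12*u^2*v) dv.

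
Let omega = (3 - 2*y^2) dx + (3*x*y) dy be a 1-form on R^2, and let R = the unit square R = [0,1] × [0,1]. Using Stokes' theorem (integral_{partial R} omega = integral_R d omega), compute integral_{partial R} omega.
integral_(partial R) omega = 7/2

Stokes: integral_partial_R omega = integral_R d omega with d omega = (∂Q/∂x - ∂P/∂y) dx ∧ dy.
  ∂Q/∂x = 3*y
  ∂P/∂y = -4*y
  integrand = ∂Q/∂x - ∂P/∂y = 7*y.
Integrating over R: integral_0^1 integral_0^1 (7*y) dx dy = 7/2.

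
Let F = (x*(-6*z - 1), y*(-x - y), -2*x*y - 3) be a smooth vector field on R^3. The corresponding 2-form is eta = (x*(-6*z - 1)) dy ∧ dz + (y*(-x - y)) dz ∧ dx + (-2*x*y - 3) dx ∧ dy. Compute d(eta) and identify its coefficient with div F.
d(eta) = (-x - 2*y - 6*z - 1) dx ∧ dy ∧ dz; div F = -x - 2*y - 6*z - 1

For a 2-form in R^3 of the form above, applying d gives a 3-form with coefficient ∂P/∂x + ∂Q/∂y + ∂R/∂z:
  ∂P/∂x = -6*z - 1
  ∂Q/∂y = -x - 2*y
  ∂R/∂z = 0
Sum = -x - 2*y - 6*z - 1, which is exactly div F.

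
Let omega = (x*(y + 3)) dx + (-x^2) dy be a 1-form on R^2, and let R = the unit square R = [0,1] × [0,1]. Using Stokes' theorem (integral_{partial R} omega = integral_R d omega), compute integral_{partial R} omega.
integral_(partial R) omega = -3/2

Stokes: integral_partial_R omega = integral_R d omega with d omega = (∂Q/∂x - ∂P/∂y) dx ∧ dy.
  ∂Q/∂x = -2*x
  ∂P/∂y = x
  integrand = ∂Q/∂x - ∂P/∂y = -3*x.
Integrating over R: integral_0^1 integral_0^1 (-3*x) dx dy = -3/2.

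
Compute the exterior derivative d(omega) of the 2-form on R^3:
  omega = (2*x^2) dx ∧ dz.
d(omega) = 0

For a 2-form omega = sum_{i<j} g_{ij} dx_i ∧ dx_j, the exterior derivative is
  d(omega) = sum_{i<j} d(g_{ij}) ∧ dx_i ∧ dx_j = sum_{i<j, k} (∂g_{ij}/∂x_k) dx_k ∧ dx_i ∧ dx_j.
Expand each term, using dx_k ∧ dx_i ∧ dx_j = sgn(permutation) dx_{(a)} ∧ dx_{(b)} ∧ dx_{(c)} with (a < b < c) sorted:

Collecting like 3-forms: d(omega) = 0.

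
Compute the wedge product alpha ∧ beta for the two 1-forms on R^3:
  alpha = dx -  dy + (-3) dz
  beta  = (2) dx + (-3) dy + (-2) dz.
alpha ∧ beta = (-1) dx ∧ dy + (4) dx ∧ dz + (-7) dy ∧ dz

Distribute the wedge, using dx_i ∧ dx_j = -dx_j ∧ dx_i and dx_i ∧ dx_i = 0. For each pair (i, j) with i < j, the coefficient of dx_i ∧ dx_j in alpha ∧ beta is (alpha_i * beta_j - alpha_j * beta_i). Collecting: alpha ∧ beta = (-1) dx ∧ dy + (4) dx ∧ dz + (-7) dy ∧ dz.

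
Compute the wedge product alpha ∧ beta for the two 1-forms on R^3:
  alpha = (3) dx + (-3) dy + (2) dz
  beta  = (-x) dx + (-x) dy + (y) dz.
alpha ∧ beta = (-6*x) dx ∧ dy + (2*x + 3*y) dx ∧ dz + (2*x - 3*y) dy ∧ dz

Distribute the wedge, using dx_i ∧ dx_j = -dx_j ∧ dx_i and dx_i ∧ dx_i = 0. For each pair (i, j) with i < j, the coefficient of dx_i ∧ dx_j in alpha ∧ beta is (alpha_i * beta_j - alpha_j * beta_i). Collecting: alpha ∧ beta = (-6*x) dx ∧ dy + (2*x + 3*y) dx ∧ dz + (2*x - 3*y) dy ∧ dz.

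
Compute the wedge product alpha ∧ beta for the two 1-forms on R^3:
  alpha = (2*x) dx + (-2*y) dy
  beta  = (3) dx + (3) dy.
alpha ∧ beta = (6*x + 6*y) dx ∧ dy

Distribute the wedge, using dx_i ∧ dx_j = -dx_j ∧ dx_i and dx_i ∧ dx_i = 0. For each pair (i, j) with i < j, the coefficient of dx_i ∧ dx_j in alpha ∧ beta is (alpha_i * beta_j - alpha_j * beta_i). Collecting: alpha ∧ beta = (6*x + 6*y) dx ∧ dy.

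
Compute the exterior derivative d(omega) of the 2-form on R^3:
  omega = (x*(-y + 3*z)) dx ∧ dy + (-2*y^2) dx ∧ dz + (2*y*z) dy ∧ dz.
d(omega) = (3*x + 4*y) dx ∧ dy ∧ dz

For a 2-form omega = sum_{i<j} g_{ij} dx_i ∧ dx_j, the exterior derivative is
  d(omega) = sum_{i<j} d(g_{ij}) ∧ dx_i ∧ dx_j = sum_{i<j, k} (∂g_{ij}/∂x_k) dx_k ∧ dx_i ∧ dx_j.
Expand each term, using dx_k ∧ dx_i ∧ dx_j = sgn(permutation) dx_{(a)} ∧ dx_{(b)} ∧ dx_{(c)} with (a < b < c) sorted:
  d(x*(-y + 3*z)) includes (∂/∂z)(x*(-y + 3*z)) dz = (3*x) dz, which multiplied by dx ∧ dy gives (3*x) dx ∧ dy ∧ dz
  d(-2*y^2) includes (∂/∂y)(-2*y^2) dy = (-4*y) dy, which multiplied by dx ∧ dz gives (4*y) dx ∧ dy ∧ dz
Collecting like 3-forms: d(omega) = (3*x + 4*y) dx ∧ dy ∧ dz.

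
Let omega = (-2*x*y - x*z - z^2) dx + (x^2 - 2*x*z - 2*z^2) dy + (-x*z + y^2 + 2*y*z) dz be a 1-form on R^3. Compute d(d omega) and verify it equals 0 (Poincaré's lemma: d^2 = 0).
d(d omega) = 0

Step 1: d omega = sum_{i<j} (∂f_j/∂x_i - ∂f_i/∂x_j) dx_i ∧ dx_j:
  coeff of dx ∧ dy: 4*x - 2*z
  coeff of dx ∧ dz: x + z
  coeff of dy ∧ dz: 2*x + 2*y + 6*z
Step 2: Apply d again to each 2-form coefficient. The only possible 3-form in R^3 is dx ∧ dy ∧ dz, with coefficient
  ∂(coeff of dy∧dz)/∂x - ∂(coeff of dx∧dz)/∂y + ∂(coeff of dx∧dy)/∂z
  = ∂/∂x (2*x + 2*y + 6*z) - ∂/∂y (x + z) + ∂/∂z (4*x - 2*z).
Each of these terms simplifies to sums of mixed partials that cancel in pairs. The result is 0 (by equality of mixed partials for smooth functions — Schwarz / Clairaut).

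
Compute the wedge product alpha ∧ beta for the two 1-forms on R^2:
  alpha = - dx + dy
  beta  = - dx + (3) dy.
alpha ∧ beta = (-2) dx ∧ dy

Distribute the wedge, using dx_i ∧ dx_j = -dx_j ∧ dx_i and dx_i ∧ dx_i = 0. For each pair (i, j) with i < j, the coefficient of dx_i ∧ dx_j in alpha ∧ beta is (alpha_i * beta_j - alpha_j * beta_i). Collecting: alpha ∧ beta = (-2) dx ∧ dy.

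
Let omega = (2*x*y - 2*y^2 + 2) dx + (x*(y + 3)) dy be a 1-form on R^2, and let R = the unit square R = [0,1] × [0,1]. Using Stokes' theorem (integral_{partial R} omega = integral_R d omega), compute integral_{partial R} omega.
integral_(partial R) omega = 9/2

Stokes: integral_partial_R omega = integral_R d omega with d omega = (∂Q/∂x - ∂P/∂y) dx ∧ dy.
  ∂Q/∂x = y + 3
  ∂P/∂y = 2*x - 4*y
  integrand = ∂Q/∂x - ∂P/∂y = -2*x + 5*y + 3.
Integrating over R: integral_0^1 integral_0^1 (-2*x + 5*y + 3) dx dy = 9/2.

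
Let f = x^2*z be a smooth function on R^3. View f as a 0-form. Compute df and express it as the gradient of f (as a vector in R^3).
df = (2*x*z) dx + (0) dy + (x^2) dz; grad f = (2*x*z, 0, x^2)

For a 0-form f, d f = (∂f/∂x) dx + (∂f/∂y) dy + (∂f/∂z) dz. The components of the vector representation are exactly the entries of grad f in Cartesian coordinates:
  ∂f/∂x = 2*x*z
  ∂f/∂y = 0
  ∂f/∂z = x^2.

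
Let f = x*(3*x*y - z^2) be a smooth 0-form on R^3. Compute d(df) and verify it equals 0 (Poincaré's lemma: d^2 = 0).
d(df) = 0

Step 1: df = sum_i (∂f/∂x_i) dx_i = (6*x*y - z^2) dx + (3*x^2) dy + (-2*x*z) dz.
Step 2: Apply d again. Using the 1-form formula, the coefficient of dx ∧ dy in d(df) is ∂^2 f/∂x ∂y - ∂^2 f/∂y ∂x = (6*x) - (6*x) = 0 (equality of mixed partials for smooth f).
Similarly for dx ∧ dz and dy ∧ dz — all coefficients vanish. So d(df) = 0.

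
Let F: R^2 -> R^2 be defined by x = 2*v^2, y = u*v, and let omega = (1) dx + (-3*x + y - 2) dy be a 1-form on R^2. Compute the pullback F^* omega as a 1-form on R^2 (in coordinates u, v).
F^* omega = (v*(u*v - 6*v^2 - 2)) du + (u^2*v - 6*u*v^2 - 2*u + 4*v) dv

Using F^*(f dg) = (f ∘ F) d(g ∘ F), substitute each coordinate x_i by F_i(u, v) in f_i, and replace dx_i by d F_i = (∂F_i/∂u) du + (∂F_i/∂v) dv.
  For the x component: f_1(F) = 1; d F_1 = (0) du + (4*v) dv
  For the y component: f_2(F) = u*v - 6*v^2 - 2; d F_2 = (v) du + (u) dv
Combining and collecting du, dv coefficients:
  coeff of du: v*(u*v - 6*v^2 - 2)
  coeff of dv: u^2*v - 6*u*v^2 - 2*u + 4*v
F^* omega = (v*(u*v - 6*v^2 - 2)) du + (u^2*v - 6*u*v^2 - 2*u + 4*v) dv.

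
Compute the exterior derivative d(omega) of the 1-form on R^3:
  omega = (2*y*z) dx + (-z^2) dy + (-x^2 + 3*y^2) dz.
d(omega) = (-2*z) dx ∧ dy + (-2*x - 2*y) dx ∧ dz + (6*y + 2*z) dy ∧ dz

For a 1-form omega = sum_i f_i dx_i, the exterior derivative is
  d(omega) = sum_{i < j} (∂f_j/∂x_i - ∂f_i/∂x_j) dx_i ∧ dx_j.
  coefficient of dx ∧ dy: ∂f_2/∂x - ∂f_1/∂y = ∂(-z^2)/∂x - ∂(2*y*z)/∂y = -2*z
  coefficient of dx ∧ dz: ∂f_3/∂x - ∂f_1/∂z = ∂(-x^2 + 3*y^2)/∂x - ∂(2*y*z)/∂z = -2*x - 2*y
  coefficient of dy ∧ dz: ∂f_3/∂y - ∂f_2/∂z = ∂(-x^2 + 3*y^2)/∂y - ∂(-z^2)/∂z = 6*y + 2*z
Assembling: d(omega) = (-2*z) dx ∧ dy + (-2*x - 2*y) dx ∧ dz + (6*y + 2*z) dy ∧ dz.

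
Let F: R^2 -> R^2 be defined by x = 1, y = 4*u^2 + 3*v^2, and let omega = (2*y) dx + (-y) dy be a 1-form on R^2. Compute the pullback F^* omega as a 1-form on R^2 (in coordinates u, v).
F^* omega = (-32*u^3 - 24*u*v^2) du + (-24*u^2*v - 18*v^3) dv

Using F^*(f dg) = (f ∘ F) d(g ∘ F), substitute each coordinate x_i by F_i(u, v) in f_i, and replace dx_i by d F_i = (∂F_i/∂u) du + (∂F_i/∂v) dv.
  For the x component: f_1(F) = 8*u^2 + 6*v^2; d F_1 = (0) du + (0) dv
  For the y component: f_2(F) = -4*u^2 - 3*v^2; d F_2 = (8*u) du + (6*v) dv
Combining and collecting du, dv coefficients:
  coeff of du: -32*u^3 - 24*u*v^2
  coeff of dv: -24*u^2*v - 18*v^3
F^* omega = (-32*u^3 - 24*u*v^2) du + (-24*u^2*v - 18*v^3) dv.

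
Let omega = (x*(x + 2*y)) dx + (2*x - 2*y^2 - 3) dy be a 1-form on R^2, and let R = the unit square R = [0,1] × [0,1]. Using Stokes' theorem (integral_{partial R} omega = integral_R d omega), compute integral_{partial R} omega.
integral_(partial R) omega = 1

Stokes: integral_partial_R omega = integral_R d omega with d omega = (∂Q/∂x - ∂P/∂y) dx ∧ dy.
  ∂Q/∂x = 2
  ∂P/∂y = 2*x
  integrand = ∂Q/∂x - ∂P/∂y = 2 - 2*x.
Integrating over R: integral_0^1 integral_0^1 (2 - 2*x) dx dy = 1.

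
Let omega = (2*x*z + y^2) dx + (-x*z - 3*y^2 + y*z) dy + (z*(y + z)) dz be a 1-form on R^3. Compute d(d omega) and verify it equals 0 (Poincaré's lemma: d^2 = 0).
d(d omega) = 0

Step 1: d omega = sum_{i<j} (∂f_j/∂x_i - ∂f_i/∂x_j) dx_i ∧ dx_j:
  coeff of dx ∧ dy: -2*y - z
  coeff of dx ∧ dz: -2*x
  coeff of dy ∧ dz: x - y + z
Step 2: Apply d again to each 2-form coefficient. The only possible 3-form in R^3 is dx ∧ dy ∧ dz, with coefficient
  ∂(coeff of dy∧dz)/∂x - ∂(coeff of dx∧dz)/∂y + ∂(coeff of dx∧dy)/∂z
  = ∂/∂x (x - y + z) - ∂/∂y (-2*x) + ∂/∂z (-2*y - z).
Each of these terms simplifies to sums of mixed partials that cancel in pairs. The result is 0 (by equality of mixed partials for smooth functions — Schwarz / Clairaut).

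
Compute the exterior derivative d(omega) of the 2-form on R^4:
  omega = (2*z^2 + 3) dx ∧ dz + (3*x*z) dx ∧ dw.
d(omega) = (-3*x) dx ∧ dz ∧ dw

For a 2-form omega = sum_{i<j} g_{ij} dx_i ∧ dx_j, the exterior derivative is
  d(omega) = sum_{i<j} d(g_{ij}) ∧ dx_i ∧ dx_j = sum_{i<j, k} (∂g_{ij}/∂x_k) dx_k ∧ dx_i ∧ dx_j.
Expand each term, using dx_k ∧ dx_i ∧ dx_j = sgn(permutation) dx_{(a)} ∧ dx_{(b)} ∧ dx_{(c)} with (a < b < c) sorted:
  d(3*x*z) includes (∂/∂z)(3*x*z) dz = (3*x) dz, which multiplied by dx ∧ dw gives (-3*x) dx ∧ dz ∧ dw
Collecting like 3-forms: d(omega) = (-3*x) dx ∧ dz ∧ dw.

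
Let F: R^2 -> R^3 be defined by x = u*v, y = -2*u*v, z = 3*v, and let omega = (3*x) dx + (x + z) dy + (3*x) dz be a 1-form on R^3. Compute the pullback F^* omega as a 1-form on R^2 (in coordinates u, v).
F^* omega = (v^2*(u - 6)) du + (u*v*(u + 3)) dv

Using F^*(f dg) = (f ∘ F) d(g ∘ F), substitute each coordinate x_i by F_i(u, v) in f_i, and replace dx_i by d F_i = (∂F_i/∂u) du + (∂F_i/∂v) dv.
  For the x component: f_1(F) = 3*u*v; d F_1 = (v) du + (u) dv
  For the y component: f_2(F) = v*(u + 3); d F_2 = (-2*v) du + (-2*u) dv
  For the z component: f_3(F) = 3*u*v; d F_3 = (0) du + (3) dv
Combining and collecting du, dv coefficients:
  coeff of du: v^2*(u - 6)
  coeff of dv: u*v*(u + 3)
F^* omega = (v^2*(u - 6)) du + (u*v*(u + 3)) dv.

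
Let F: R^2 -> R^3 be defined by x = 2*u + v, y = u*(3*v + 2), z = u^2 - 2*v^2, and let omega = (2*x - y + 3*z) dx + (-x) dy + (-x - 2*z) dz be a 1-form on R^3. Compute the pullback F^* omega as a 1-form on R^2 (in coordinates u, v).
F^* omega = (-4*u^3 + 2*u^2 + 8*u*v^2 - 14*u*v - 15*v^2 + 2*v) du + (8*u^2*v - 3*u^2 + 2*u*v + 2*u - 16*v^3 - 2*v^2 + 2*v) dv

Using F^*(f dg) = (f ∘ F) d(g ∘ F), substitute each coordinate x_i by F_i(u, v) in f_i, and replace dx_i by d F_i = (∂F_i/∂u) du + (∂F_i/∂v) dv.
  For the x component: f_1(F) = 3*u^2 - 3*u*v + 2*u - 6*v^2 + 2*v; d F_1 = (2) du + (1) dv
  For the y component: f_2(F) = -2*u - v; d F_2 = (3*v + 2) du + (3*u) dv
  For the z component: f_3(F) = -2*u^2 - 2*u + 4*v^2 - v; d F_3 = (2*u) du + (-4*v) dv
Combining and collecting du, dv coefficients:
  coeff of du: -4*u^3 + 2*u^2 + 8*u*v^2 - 14*u*v - 15*v^2 + 2*v
  coeff of dv: 8*u^2*v - 3*u^2 + 2*u*v + 2*u - 16*v^3 - 2*v^2 + 2*v
F^* omega = (-4*u^3 + 2*u^2 + 8*u*v^2 - 14*u*v - 15*v^2 + 2*v) du + (8*u^2*v - 3*u^2 + 2*u*v + 2*u - 16*v^3 - 2*v^2 + 2*v) dv.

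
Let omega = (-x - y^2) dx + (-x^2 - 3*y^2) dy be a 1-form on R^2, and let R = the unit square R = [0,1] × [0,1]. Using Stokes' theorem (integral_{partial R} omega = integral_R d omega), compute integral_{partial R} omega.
integral_(partial R) omega = 0

Stokes: integral_partial_R omega = integral_R d omega with d omega = (∂Q/∂x - ∂P/∂y) dx ∧ dy.
  ∂Q/∂x = -2*x
  ∂P/∂y = -2*y
  integrand = ∂Q/∂x - ∂P/∂y = -2*x + 2*y.
Integrating over R: integral_0^1 integral_0^1 (-2*x + 2*y) dx dy = 0.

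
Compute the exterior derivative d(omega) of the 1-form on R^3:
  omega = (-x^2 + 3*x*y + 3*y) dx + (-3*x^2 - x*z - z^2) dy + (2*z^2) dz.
d(omega) = (-9*x - z - 3) dx ∧ dy + (x + 2*z) dy ∧ dz

For a 1-form omega = sum_i f_i dx_i, the exterior derivative is
  d(omega) = sum_{i < j} (∂f_j/∂x_i - ∂f_i/∂x_j) dx_i ∧ dx_j.
  coefficient of dx ∧ dy: ∂f_2/∂x - ∂f_1/∂y = ∂(-3*x^2 - x*z - z^2)/∂x - ∂(-x^2 + 3*x*y + 3*y)/∂y = -9*x - z - 3
  coefficient of dy ∧ dz: ∂f_3/∂y - ∂f_2/∂z = ∂(2*z^2)/∂y - ∂(-3*x^2 - x*z - z^2)/∂z = x + 2*z
Assembling: d(omega) = (-9*x - z - 3) dx ∧ dy + (x + 2*z) dy ∧ dz.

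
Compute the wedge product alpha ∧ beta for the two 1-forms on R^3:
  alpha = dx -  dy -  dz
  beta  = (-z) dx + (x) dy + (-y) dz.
alpha ∧ beta = (x - z) dx ∧ dy + (-y - z) dx ∧ dz + (x + y) dy ∧ dz

Distribute the wedge, using dx_i ∧ dx_j = -dx_j ∧ dx_i and dx_i ∧ dx_i = 0. For each pair (i, j) with i < j, the coefficient of dx_i ∧ dx_j in alpha ∧ beta is (alpha_i * beta_j - alpha_j * beta_i). Collecting: alpha ∧ beta = (x - z) dx ∧ dy + (-y - z) dx ∧ dz + (x + y) dy ∧ dz.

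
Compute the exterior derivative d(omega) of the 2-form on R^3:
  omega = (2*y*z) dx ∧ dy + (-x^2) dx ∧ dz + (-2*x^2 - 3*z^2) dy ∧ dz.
d(omega) = (-4*x + 2*y) dx ∧ dy ∧ dz

For a 2-form omega = sum_{i<j} g_{ij} dx_i ∧ dx_j, the exterior derivative is
  d(omega) = sum_{i<j} d(g_{ij}) ∧ dx_i ∧ dx_j = sum_{i<j, k} (∂g_{ij}/∂x_k) dx_k ∧ dx_i ∧ dx_j.
Expand each term, using dx_k ∧ dx_i ∧ dx_j = sgn(permutation) dx_{(a)} ∧ dx_{(b)} ∧ dx_{(c)} with (a < b < c) sorted:
  d(2*y*z) includes (∂/∂z)(2*y*z) dz = (2*y) dz, which multiplied by dx ∧ dy gives (2*y) dx ∧ dy ∧ dz
  d(-2*x^2 - 3*z^2) includes (∂/∂x)(-2*x^2 - 3*z^2) dx = (-4*x) dx, which multiplied by dy ∧ dz gives (-4*x) dx ∧ dy ∧ dz
Collecting like 3-forms: d(omega) = (-4*x + 2*y) dx ∧ dy ∧ dz.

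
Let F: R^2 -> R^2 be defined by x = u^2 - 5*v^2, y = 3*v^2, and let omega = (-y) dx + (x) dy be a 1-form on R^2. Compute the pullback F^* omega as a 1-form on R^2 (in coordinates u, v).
F^* omega = (-6*u*v^2) du + (6*u^2*v) dv

Using F^*(f dg) = (f ∘ F) d(g ∘ F), substitute each coordinate x_i by F_i(u, v) in f_i, and replace dx_i by d F_i = (∂F_i/∂u) du + (∂F_i/∂v) dv.
  For the x component: f_1(F) = -3*v^2; d F_1 = (2*u) du + (-10*v) dv
  For the y component: f_2(F) = u^2 - 5*v^2; d F_2 = (0) du + (6*v) dv
Combining and collecting du, dv coefficients:
  coeff of du: -6*u*v^2
  coeff of dv: 6*u^2*v
F^* omega = (-6*u*v^2) du + (6*u^2*v) dv.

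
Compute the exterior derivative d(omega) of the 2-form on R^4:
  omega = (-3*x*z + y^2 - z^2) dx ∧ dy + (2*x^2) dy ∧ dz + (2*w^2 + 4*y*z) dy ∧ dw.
d(omega) = (x - 2*z) dx ∧ dy ∧ dz + (-4*y) dy ∧ dz ∧ dw

For a 2-form omega = sum_{i<j} g_{ij} dx_i ∧ dx_j, the exterior derivative is
  d(omega) = sum_{i<j} d(g_{ij}) ∧ dx_i ∧ dx_j = sum_{i<j, k} (∂g_{ij}/∂x_k) dx_k ∧ dx_i ∧ dx_j.
Expand each term, using dx_k ∧ dx_i ∧ dx_j = sgn(permutation) dx_{(a)} ∧ dx_{(b)} ∧ dx_{(c)} with (a < b < c) sorted:
  d(-3*x*z + y^2 - z^2) includes (∂/∂z)(-3*x*z + y^2 - z^2) dz = (-3*x - 2*z) dz, which multiplied by dx ∧ dy gives (-3*x - 2*z) dx ∧ dy ∧ dz
  d(2*x^2) includes (∂/∂x)(2*x^2) dx = (4*x) dx, which multiplied by dy ∧ dz gives (4*x) dx ∧ dy ∧ dz
  d(2*w^2 + 4*y*z) includes (∂/∂z)(2*w^2 + 4*y*z) dz = (4*y) dz, which multiplied by dy ∧ dw gives (-4*y) dy ∧ dz ∧ dw
Collecting like 3-forms: d(omega) = (x - 2*z) dx ∧ dy ∧ dz + (-4*y) dy ∧ dz ∧ dw.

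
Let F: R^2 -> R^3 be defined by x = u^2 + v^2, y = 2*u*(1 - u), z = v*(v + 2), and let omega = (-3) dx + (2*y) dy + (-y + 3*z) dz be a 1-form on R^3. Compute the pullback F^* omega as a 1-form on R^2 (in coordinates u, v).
F^* omega = (2*u*(8*u^2 - 12*u + 1)) du + (4*u^2*v + 4*u^2 - 4*u*v - 4*u + 6*v^3 + 18*v^2 + 6*v) dv

Using F^*(f dg) = (f ∘ F) d(g ∘ F), substitute each coordinate x_i by F_i(u, v) in f_i, and replace dx_i by d F_i = (∂F_i/∂u) du + (∂F_i/∂v) dv.
  For the x component: f_1(F) = -3; d F_1 = (2*u) du + (2*v) dv
  For the y component: f_2(F) = 4*u*(1 - u); d F_2 = (2 - 4*u) du + (0) dv
  For the z component: f_3(F) = 2*u^2 - 2*u + 3*v^2 + 6*v; d F_3 = (0) du + (2*v + 2) dv
Combining and collecting du, dv coefficients:
  coeff of du: 2*u*(8*u^2 - 12*u + 1)
  coeff of dv: 4*u^2*v + 4*u^2 - 4*u*v - 4*u + 6*v^3 + 18*v^2 + 6*v
F^* omega = (2*u*(8*u^2 - 12*u + 1)) du + (4*u^2*v + 4*u^2 - 4*u*v - 4*u + 6*v^3 + 18*v^2 + 6*v) dv.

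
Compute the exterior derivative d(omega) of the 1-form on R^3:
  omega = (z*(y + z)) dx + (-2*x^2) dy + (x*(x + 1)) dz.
d(omega) = (-4*x - z) dx ∧ dy + (2*x - y - 2*z + 1) dx ∧ dz

For a 1-form omega = sum_i f_i dx_i, the exterior derivative is
  d(omega) = sum_{i < j} (∂f_j/∂x_i - ∂f_i/∂x_j) dx_i ∧ dx_j.
  coefficient of dx ∧ dy: ∂f_2/∂x - ∂f_1/∂y = ∂(-2*x^2)/∂x - ∂(z*(y + z))/∂y = -4*x - z
  coefficient of dx ∧ dz: ∂f_3/∂x - ∂f_1/∂z = ∂(x*(x + 1))/∂x - ∂(z*(y + z))/∂z = 2*x - y - 2*z + 1
Assembling: d(omega) = (-4*x - z) dx ∧ dy + (2*x - y - 2*z + 1) dx ∧ dz.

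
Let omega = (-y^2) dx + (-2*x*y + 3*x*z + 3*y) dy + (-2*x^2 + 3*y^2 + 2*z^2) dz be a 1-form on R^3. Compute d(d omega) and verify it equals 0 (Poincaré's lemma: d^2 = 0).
d(d omega) = 0

Step 1: d omega = sum_{i<j} (∂f_j/∂x_i - ∂f_i/∂x_j) dx_i ∧ dx_j:
  coeff of dx ∧ dy: 3*z
  coeff of dx ∧ dz: -4*x
  coeff of dy ∧ dz: -3*x + 6*y
Step 2: Apply d again to each 2-form coefficient. The only possible 3-form in R^3 is dx ∧ dy ∧ dz, with coefficient
  ∂(coeff of dy∧dz)/∂x - ∂(coeff of dx∧dz)/∂y + ∂(coeff of dx∧dy)/∂z
  = ∂/∂x (-3*x + 6*y) - ∂/∂y (-4*x) + ∂/∂z (3*z).
Each of these terms simplifies to sums of mixed partials that cancel in pairs. The result is 0 (by equality of mixed partials for smooth functions — Schwarz / Clairaut).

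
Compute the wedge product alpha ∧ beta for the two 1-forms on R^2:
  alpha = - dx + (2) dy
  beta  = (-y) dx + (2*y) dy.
alpha ∧ beta = 0

Distribute the wedge, using dx_i ∧ dx_j = -dx_j ∧ dx_i and dx_i ∧ dx_i = 0. For each pair (i, j) with i < j, the coefficient of dx_i ∧ dx_j in alpha ∧ beta is (alpha_i * beta_j - alpha_j * beta_i). Collecting: alpha ∧ beta = 0.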